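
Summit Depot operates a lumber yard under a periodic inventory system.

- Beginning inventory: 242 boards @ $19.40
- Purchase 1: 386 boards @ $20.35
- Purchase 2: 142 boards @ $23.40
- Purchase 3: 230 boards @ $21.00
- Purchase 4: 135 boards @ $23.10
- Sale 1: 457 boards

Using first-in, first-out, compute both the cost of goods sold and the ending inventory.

COGS = $9,070.05; ending inventory = $14,751.15

Sale 1 (457) [FIFO — oldest first]: 242 @ $19.40 + 215 @ $20.35 = $9,070.05
Ending inventory: 171 @ $20.35 + 142 @ $23.40 + 230 @ $21.00 + 135 @ $23.10 = $14,751.15
Check: goods available $23,821.20 = COGS $9,070.05 + ending $14,751.15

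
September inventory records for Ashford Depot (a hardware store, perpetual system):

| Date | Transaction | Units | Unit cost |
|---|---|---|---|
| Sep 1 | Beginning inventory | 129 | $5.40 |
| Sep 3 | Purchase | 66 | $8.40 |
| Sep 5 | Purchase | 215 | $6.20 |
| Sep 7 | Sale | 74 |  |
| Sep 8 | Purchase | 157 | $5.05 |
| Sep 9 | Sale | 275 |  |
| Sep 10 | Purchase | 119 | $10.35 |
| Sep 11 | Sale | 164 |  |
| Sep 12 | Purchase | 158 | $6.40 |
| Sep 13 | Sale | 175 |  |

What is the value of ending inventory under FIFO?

Ending inventory = $998.40

Sep 7, 74 sold [FIFO — oldest first]: 74 @ $5.40 = $399.60
Sep 9, 275 sold [FIFO — oldest first]: 55 @ $5.40 + 66 @ $8.40 + 154 @ $6.20 = $1,806.20
Sep 11, 164 sold [FIFO — oldest first]: 61 @ $6.20 + 103 @ $5.05 = $898.35
Sep 13, 175 sold [FIFO — oldest first]: 54 @ $5.05 + 119 @ $10.35 + 2 @ $6.40 = $1,517.15
Total COGS = $399.60 + $1,806.20 + $898.35 + $1,517.15 = $4,621.30
Ending inventory: 156 @ $6.40 = $998.40
Check: goods available $5,619.70 = COGS $4,621.30 + ending $998.40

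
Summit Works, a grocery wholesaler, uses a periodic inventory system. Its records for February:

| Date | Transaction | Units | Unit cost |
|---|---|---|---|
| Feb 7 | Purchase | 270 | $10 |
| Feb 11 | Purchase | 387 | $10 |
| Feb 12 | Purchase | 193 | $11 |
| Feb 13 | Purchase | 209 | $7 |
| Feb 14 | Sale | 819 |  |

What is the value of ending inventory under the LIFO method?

Ending inventory = $2,400

Feb 14, 819 sold [LIFO — newest first]: 209 @ $7 + 193 @ $11 + 387 @ $10 + 30 @ $10 = $7,756
Ending inventory: 240 @ $10 = $2,400
Check: goods available $10,156 = COGS $7,756 + ending $2,400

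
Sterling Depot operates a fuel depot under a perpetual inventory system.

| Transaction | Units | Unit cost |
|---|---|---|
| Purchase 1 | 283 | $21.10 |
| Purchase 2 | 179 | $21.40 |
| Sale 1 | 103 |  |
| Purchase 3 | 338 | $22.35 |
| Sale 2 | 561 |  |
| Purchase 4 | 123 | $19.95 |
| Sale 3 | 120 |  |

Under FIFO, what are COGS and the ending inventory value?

Sale 1 (103) [FIFO — oldest first]: 103 @ $21.10 = $2,173.30
Sale 2 (561) [FIFO — oldest first]: 180 @ $21.10 + 179 @ $21.40 + 202 @ $22.35 = $12,143.30
Sale 3 (120) [FIFO — oldest first]: 120 @ $22.35 = $2,682.00
Total COGS = $2,173.30 + $12,143.30 + $2,682.00 = $16,998.60
Ending inventory: 16 @ $22.35 + 123 @ $19.95 = $2,811.45
Check: goods available $19,810.05 = COGS $16,998.60 + ending $2,811.45

COGS = $16,998.60; ending inventory = $2,811.45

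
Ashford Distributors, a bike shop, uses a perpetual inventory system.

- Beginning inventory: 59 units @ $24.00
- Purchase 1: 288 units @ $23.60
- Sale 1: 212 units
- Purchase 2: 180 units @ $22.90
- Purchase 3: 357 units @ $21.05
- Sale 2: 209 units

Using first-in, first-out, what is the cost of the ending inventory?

Ending inventory = $9,942.25

Sale 1 (212) [FIFO — oldest first]: 59 @ $24.00 + 153 @ $23.60 = $5,026.80
Sale 2 (209) [FIFO — oldest first]: 135 @ $23.60 + 74 @ $22.90 = $4,880.60
Total COGS = $5,026.80 + $4,880.60 = $9,907.40
Ending inventory: 106 @ $22.90 + 357 @ $21.05 = $9,942.25
Check: goods available $19,849.65 = COGS $9,907.40 + ending $9,942.25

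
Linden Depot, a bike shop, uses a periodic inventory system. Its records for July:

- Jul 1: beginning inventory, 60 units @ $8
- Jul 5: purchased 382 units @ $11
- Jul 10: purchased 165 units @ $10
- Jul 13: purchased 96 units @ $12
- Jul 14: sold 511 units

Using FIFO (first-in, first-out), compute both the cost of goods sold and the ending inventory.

Jul 14, 511 sold [FIFO — oldest first]: 60 @ $8 + 382 @ $11 + 69 @ $10 = $5,372
Ending inventory: 96 @ $10 + 96 @ $12 = $2,112

COGS = $5,372; ending inventory = $2,112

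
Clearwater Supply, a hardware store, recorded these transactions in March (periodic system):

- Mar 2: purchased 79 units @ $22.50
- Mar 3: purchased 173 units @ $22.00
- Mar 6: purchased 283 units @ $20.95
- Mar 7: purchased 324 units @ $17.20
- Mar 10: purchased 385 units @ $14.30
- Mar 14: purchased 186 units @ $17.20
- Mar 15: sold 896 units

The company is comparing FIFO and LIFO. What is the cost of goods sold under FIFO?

FIFO COGS: 79 @ $22.50 + 173 @ $22.00 + 283 @ $20.95 + 324 @ $17.20 + 37 @ $14.30 = $17,614.25
LIFO COGS: 186 @ $17.20 + 385 @ $14.30 + 324 @ $17.20 + 1 @ $20.95 = $14,298.45

COGS = $17,614.25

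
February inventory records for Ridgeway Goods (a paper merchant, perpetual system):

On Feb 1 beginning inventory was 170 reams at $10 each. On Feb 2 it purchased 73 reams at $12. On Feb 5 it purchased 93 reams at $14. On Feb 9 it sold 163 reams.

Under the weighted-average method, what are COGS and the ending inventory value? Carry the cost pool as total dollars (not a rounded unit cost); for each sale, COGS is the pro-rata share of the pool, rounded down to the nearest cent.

COGS = $1,881.29; ending inventory = $1,996.71

After Feb 1: 170 on hand, pool $1,700.00 (≈ $10.0000 each)
After Feb 2: 243 on hand, pool $2,576.00 (≈ $10.6008 each)
After Feb 5: 336 on hand, pool $3,878.00 (≈ $11.5417 each)
Feb 9, sell 163: 163/336 × $3,878.00 → $1,881.29
Ending inventory (cost pool remaining) = $1,996.71
Check: goods available $3,878.00 = COGS $1,881.29 + ending $1,996.71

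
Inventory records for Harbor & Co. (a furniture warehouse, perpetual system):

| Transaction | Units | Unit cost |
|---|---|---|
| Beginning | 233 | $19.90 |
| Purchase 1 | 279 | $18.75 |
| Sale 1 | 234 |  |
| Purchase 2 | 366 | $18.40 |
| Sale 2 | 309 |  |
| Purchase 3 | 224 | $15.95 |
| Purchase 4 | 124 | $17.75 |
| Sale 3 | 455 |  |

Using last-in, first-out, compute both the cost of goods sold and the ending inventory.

COGS = $17,838.95; ending inventory = $4,537.20

Sale 1 (234) [LIFO — newest first]: 234 @ $18.75 = $4,387.50
Sale 2 (309) [LIFO — newest first]: 309 @ $18.40 = $5,685.60
Sale 3 (455) [LIFO — newest first]: 124 @ $17.75 + 224 @ $15.95 + 57 @ $18.40 + 45 @ $18.75 + 5 @ $19.90 = $7,765.85
Total COGS = $4,387.50 + $5,685.60 + $7,765.85 = $17,838.95
Ending inventory: 228 @ $19.90 = $4,537.20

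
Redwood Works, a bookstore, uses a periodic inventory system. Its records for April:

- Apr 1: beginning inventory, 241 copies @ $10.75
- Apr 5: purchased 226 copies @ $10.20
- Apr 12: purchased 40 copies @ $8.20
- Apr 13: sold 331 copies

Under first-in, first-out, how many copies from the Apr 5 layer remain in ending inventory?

Apr 13, 331 sold [FIFO — oldest first]: 241 @ $10.75 + 90 @ $10.20 = $3,508.75
Ending inventory: 136 @ $10.20 + 40 @ $8.20 = $1,715.20

136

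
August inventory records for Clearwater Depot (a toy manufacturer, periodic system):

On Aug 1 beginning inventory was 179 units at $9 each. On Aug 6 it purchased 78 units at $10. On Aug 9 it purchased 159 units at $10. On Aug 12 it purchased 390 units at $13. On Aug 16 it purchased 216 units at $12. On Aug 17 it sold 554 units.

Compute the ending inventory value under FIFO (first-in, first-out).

Ending inventory = $5,868

Aug 17, 554 sold [FIFO — oldest first]: 179 @ $9 + 78 @ $10 + 159 @ $10 + 138 @ $13 = $5,775
Ending inventory: 252 @ $13 + 216 @ $12 = $5,868
Check: goods available $11,643 = COGS $5,775 + ending $5,868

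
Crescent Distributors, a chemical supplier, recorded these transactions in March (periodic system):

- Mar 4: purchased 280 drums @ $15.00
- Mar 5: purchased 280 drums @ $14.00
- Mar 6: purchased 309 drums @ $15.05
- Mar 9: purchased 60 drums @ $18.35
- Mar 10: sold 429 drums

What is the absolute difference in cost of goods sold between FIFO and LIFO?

FIFO COGS: 280 @ $15.00 + 149 @ $14.00 = $6,286.00
LIFO COGS: 60 @ $18.35 + 309 @ $15.05 + 60 @ $14.00 = $6,591.45
Difference = |$6,286.00 − $6,591.45| = $305.45

$305.45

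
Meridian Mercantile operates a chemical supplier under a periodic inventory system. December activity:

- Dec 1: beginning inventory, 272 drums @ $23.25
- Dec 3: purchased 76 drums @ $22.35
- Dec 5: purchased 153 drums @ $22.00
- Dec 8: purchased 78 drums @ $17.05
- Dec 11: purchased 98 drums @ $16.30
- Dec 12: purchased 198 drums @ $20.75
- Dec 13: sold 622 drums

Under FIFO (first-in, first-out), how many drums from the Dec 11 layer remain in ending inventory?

55

Dec 13, 622 sold [FIFO — oldest first]: 272 @ $23.25 + 76 @ $22.35 + 153 @ $22.00 + 78 @ $17.05 + 43 @ $16.30 = $13,419.40
Ending inventory: 55 @ $16.30 + 198 @ $20.75 = $5,005.00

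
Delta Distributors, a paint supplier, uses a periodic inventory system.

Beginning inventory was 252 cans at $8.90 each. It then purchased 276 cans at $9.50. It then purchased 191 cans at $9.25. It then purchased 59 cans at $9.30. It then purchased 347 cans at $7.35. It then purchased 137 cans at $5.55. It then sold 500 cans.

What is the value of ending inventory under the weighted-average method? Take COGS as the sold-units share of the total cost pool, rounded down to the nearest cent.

Ending inventory = $6,334.54

Sale 1, sell 500: 500/1262 × $10,491.05 → $4,156.51
Ending inventory (cost pool remaining) = $6,334.54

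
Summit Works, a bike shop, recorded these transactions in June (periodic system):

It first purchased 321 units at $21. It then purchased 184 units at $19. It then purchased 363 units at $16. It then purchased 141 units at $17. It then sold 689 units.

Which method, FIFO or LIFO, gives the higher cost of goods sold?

FIFO COGS: 321 @ $21 + 184 @ $19 + 184 @ $16 = $13,181
LIFO COGS: 141 @ $17 + 363 @ $16 + 184 @ $19 + 1 @ $21 = $11,722

FIFO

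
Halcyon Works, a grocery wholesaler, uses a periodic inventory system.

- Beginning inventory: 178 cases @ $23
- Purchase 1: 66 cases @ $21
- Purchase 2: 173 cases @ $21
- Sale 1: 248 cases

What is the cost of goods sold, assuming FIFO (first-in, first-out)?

COGS = $5,564

Sale 1 (248) [FIFO — oldest first]: 178 @ $23 + 66 @ $21 + 4 @ $21 = $5,564
Ending inventory: 169 @ $21 = $3,549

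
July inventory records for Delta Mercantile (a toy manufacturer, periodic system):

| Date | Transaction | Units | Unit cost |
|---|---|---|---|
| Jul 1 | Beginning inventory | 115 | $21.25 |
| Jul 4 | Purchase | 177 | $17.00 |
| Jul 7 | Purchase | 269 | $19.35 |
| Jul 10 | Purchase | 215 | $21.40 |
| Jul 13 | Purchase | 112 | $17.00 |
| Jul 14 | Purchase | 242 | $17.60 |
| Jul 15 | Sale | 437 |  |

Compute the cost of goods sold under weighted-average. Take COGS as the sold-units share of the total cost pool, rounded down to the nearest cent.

Jul 15, sell 437: 437/1130 × $21,422.10 → $8,284.47
Ending inventory (cost pool remaining) = $13,137.63

COGS = $8,284.47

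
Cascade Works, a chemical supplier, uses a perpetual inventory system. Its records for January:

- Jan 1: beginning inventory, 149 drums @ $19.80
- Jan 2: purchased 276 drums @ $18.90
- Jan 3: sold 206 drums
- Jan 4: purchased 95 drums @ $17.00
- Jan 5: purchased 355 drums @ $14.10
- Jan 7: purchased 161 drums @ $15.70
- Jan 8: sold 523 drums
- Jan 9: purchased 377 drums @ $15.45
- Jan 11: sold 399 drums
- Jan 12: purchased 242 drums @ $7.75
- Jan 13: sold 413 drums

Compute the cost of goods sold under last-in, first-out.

Jan 3, 206 sold [LIFO — newest first]: 206 @ $18.90 = $3,893.40
Jan 8, 523 sold [LIFO — newest first]: 161 @ $15.70 + 355 @ $14.10 + 7 @ $17.00 = $7,652.20
Jan 11, 399 sold [LIFO — newest first]: 377 @ $15.45 + 22 @ $17.00 = $6,198.65
Jan 13, 413 sold [LIFO — newest first]: 242 @ $7.75 + 66 @ $17.00 + 70 @ $18.90 + 35 @ $19.80 = $5,013.50
Total COGS = $3,893.40 + $7,652.20 + $6,198.65 + $5,013.50 = $22,757.75
Ending inventory: 114 @ $19.80 = $2,257.20

COGS = $22,757.75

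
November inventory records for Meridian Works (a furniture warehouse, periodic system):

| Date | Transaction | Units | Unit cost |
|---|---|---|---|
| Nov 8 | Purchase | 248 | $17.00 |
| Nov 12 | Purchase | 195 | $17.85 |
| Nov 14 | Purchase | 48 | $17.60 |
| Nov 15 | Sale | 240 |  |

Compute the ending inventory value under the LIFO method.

Ending inventory = $4,269.55

Nov 15, 240 sold [LIFO — newest first]: 48 @ $17.60 + 192 @ $17.85 = $4,272.00
Ending inventory: 248 @ $17.00 + 3 @ $17.85 = $4,269.55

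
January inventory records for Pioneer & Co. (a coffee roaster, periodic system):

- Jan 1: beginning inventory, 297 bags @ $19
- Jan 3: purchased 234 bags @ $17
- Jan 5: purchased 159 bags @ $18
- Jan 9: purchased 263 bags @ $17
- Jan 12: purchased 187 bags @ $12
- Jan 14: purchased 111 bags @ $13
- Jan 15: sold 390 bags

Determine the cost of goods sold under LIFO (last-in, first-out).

COGS = $5,251

Jan 15, 390 sold [LIFO — newest first]: 111 @ $13 + 187 @ $12 + 92 @ $17 = $5,251
Ending inventory: 297 @ $19 + 234 @ $17 + 159 @ $18 + 171 @ $17 = $15,390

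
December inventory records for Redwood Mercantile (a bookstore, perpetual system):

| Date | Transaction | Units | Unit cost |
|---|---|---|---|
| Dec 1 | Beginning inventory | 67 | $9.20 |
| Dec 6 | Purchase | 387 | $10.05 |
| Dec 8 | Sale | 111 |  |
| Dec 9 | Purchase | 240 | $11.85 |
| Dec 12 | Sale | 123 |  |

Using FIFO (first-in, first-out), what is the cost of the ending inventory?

Dec 8, 111 sold [FIFO — oldest first]: 67 @ $9.20 + 44 @ $10.05 = $1,058.60
Dec 12, 123 sold [FIFO — oldest first]: 123 @ $10.05 = $1,236.15
Total COGS = $1,058.60 + $1,236.15 = $2,294.75
Ending inventory: 220 @ $10.05 + 240 @ $11.85 = $5,055.00

Ending inventory = $5,055.00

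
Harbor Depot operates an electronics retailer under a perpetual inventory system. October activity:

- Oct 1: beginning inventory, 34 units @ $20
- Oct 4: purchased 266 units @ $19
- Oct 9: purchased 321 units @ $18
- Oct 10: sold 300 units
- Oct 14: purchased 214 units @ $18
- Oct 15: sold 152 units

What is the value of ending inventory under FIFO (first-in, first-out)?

Oct 10, 300 sold [FIFO — oldest first]: 34 @ $20 + 266 @ $19 = $5,734
Oct 15, 152 sold [FIFO — oldest first]: 152 @ $18 = $2,736
Total COGS = $5,734 + $2,736 = $8,470
Ending inventory: 169 @ $18 + 214 @ $18 = $6,894

Ending inventory = $6,894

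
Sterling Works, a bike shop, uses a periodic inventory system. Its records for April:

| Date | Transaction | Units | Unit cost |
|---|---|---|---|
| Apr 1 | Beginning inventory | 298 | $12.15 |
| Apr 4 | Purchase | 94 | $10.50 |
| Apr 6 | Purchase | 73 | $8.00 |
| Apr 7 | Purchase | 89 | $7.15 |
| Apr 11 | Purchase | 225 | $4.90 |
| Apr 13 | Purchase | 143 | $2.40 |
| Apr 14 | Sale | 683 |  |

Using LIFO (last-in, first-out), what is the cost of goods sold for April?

COGS = $4,369.90

Apr 14, 683 sold [LIFO — newest first]: 143 @ $2.40 + 225 @ $4.90 + 89 @ $7.15 + 73 @ $8.00 + 94 @ $10.50 + 59 @ $12.15 = $4,369.90
Ending inventory: 239 @ $12.15 = $2,903.85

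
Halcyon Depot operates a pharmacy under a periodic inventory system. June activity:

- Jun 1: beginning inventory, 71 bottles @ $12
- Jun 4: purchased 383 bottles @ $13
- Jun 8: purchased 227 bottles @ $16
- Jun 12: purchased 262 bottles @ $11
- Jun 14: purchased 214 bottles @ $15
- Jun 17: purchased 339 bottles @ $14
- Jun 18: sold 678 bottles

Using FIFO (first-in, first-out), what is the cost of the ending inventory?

Jun 18, 678 sold [FIFO — oldest first]: 71 @ $12 + 383 @ $13 + 224 @ $16 = $9,415
Ending inventory: 3 @ $16 + 262 @ $11 + 214 @ $15 + 339 @ $14 = $10,886

Ending inventory = $10,886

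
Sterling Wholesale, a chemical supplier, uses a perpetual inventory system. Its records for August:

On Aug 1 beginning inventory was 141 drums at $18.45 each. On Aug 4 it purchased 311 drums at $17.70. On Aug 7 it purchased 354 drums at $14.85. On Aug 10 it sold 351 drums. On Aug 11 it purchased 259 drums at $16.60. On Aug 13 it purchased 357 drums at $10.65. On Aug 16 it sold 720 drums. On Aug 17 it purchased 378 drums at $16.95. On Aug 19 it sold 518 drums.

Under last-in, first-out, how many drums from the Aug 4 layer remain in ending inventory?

Aug 10, 351 sold [LIFO — newest first]: 351 @ $14.85 = $5,212.35
Aug 16, 720 sold [LIFO — newest first]: 357 @ $10.65 + 259 @ $16.60 + 3 @ $14.85 + 101 @ $17.70 = $9,933.70
Aug 19, 518 sold [LIFO — newest first]: 378 @ $16.95 + 140 @ $17.70 = $8,885.10
Total COGS = $5,212.35 + $9,933.70 + $8,885.10 = $24,031.15
Ending inventory: 141 @ $18.45 + 70 @ $17.70 = $3,840.45

70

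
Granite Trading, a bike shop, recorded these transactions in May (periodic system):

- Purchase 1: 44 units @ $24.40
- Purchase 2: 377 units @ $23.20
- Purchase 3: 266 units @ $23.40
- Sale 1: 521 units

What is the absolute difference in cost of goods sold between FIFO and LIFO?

$19.60

FIFO COGS: 44 @ $24.40 + 377 @ $23.20 + 100 @ $23.40 = $12,160.00
LIFO COGS: 266 @ $23.40 + 255 @ $23.20 = $12,140.40
Difference = |$12,160.00 − $12,140.40| = $19.60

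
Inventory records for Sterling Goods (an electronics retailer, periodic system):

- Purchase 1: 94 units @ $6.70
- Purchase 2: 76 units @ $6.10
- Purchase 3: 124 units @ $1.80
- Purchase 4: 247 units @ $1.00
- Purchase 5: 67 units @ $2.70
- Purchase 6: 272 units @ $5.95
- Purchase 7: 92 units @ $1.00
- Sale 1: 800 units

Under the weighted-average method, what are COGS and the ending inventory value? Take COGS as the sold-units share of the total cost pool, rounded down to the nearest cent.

COGS = $2,843.53; ending inventory = $611.37

Sale 1, sell 800: 800/972 × $3,454.90 → $2,843.53
Ending inventory (cost pool remaining) = $611.37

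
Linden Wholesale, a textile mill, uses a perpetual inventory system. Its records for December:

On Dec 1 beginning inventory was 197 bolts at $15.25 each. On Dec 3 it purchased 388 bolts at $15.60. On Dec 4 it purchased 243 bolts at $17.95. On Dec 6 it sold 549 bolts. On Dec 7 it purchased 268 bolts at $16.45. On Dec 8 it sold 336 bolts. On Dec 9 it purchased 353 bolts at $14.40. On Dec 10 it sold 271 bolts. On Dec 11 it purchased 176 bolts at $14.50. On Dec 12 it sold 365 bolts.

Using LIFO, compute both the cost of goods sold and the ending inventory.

Dec 6, 549 sold [LIFO — newest first]: 243 @ $17.95 + 306 @ $15.60 = $9,135.45
Dec 8, 336 sold [LIFO — newest first]: 268 @ $16.45 + 68 @ $15.60 = $5,469.40
Dec 10, 271 sold [LIFO — newest first]: 271 @ $14.40 = $3,902.40
Dec 12, 365 sold [LIFO — newest first]: 176 @ $14.50 + 82 @ $14.40 + 14 @ $15.60 + 93 @ $15.25 = $5,369.45
Total COGS = $9,135.45 + $5,469.40 + $3,902.40 + $5,369.45 = $23,876.70
Ending inventory: 104 @ $15.25 = $1,586.00

COGS = $23,876.70; ending inventory = $1,586.00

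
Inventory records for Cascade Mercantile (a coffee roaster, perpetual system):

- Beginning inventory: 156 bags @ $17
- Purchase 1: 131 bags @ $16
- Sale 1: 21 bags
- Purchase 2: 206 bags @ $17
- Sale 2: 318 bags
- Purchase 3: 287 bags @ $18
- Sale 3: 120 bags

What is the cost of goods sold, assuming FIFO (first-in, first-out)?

Sale 1 (21) [FIFO — oldest first]: 21 @ $17 = $357
Sale 2 (318) [FIFO — oldest first]: 135 @ $17 + 131 @ $16 + 52 @ $17 = $5,275
Sale 3 (120) [FIFO — oldest first]: 120 @ $17 = $2,040
Total COGS = $357 + $5,275 + $2,040 = $7,672
Ending inventory: 34 @ $17 + 287 @ $18 = $5,744
Check: goods available $13,416 = COGS $7,672 + ending $5,744

COGS = $7,672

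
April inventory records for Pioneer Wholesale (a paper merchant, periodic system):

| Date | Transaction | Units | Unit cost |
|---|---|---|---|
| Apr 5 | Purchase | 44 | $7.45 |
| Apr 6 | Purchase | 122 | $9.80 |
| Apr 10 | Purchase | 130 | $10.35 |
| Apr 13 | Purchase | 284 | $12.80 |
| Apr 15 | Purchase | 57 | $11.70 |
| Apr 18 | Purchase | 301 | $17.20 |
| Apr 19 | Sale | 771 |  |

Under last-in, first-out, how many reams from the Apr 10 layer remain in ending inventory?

1

Apr 19, 771 sold [LIFO — newest first]: 301 @ $17.20 + 57 @ $11.70 + 284 @ $12.80 + 129 @ $10.35 = $10,814.45
Ending inventory: 44 @ $7.45 + 122 @ $9.80 + 1 @ $10.35 = $1,533.75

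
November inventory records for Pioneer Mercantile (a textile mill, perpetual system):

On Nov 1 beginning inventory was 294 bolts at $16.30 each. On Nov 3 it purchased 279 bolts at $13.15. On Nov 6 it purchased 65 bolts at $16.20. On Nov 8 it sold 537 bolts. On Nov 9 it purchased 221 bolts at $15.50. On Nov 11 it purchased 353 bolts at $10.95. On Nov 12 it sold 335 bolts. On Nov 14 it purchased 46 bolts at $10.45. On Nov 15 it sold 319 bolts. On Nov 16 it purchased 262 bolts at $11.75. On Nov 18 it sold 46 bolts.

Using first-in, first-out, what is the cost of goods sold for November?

Nov 8, 537 sold [FIFO — oldest first]: 294 @ $16.30 + 243 @ $13.15 = $7,987.65
Nov 12, 335 sold [FIFO — oldest first]: 36 @ $13.15 + 65 @ $16.20 + 221 @ $15.50 + 13 @ $10.95 = $5,094.25
Nov 15, 319 sold [FIFO — oldest first]: 319 @ $10.95 = $3,493.05
Nov 18, 46 sold [FIFO — oldest first]: 21 @ $10.95 + 25 @ $10.45 = $491.20
Total COGS = $7,987.65 + $5,094.25 + $3,493.05 + $491.20 = $17,066.15
Ending inventory: 21 @ $10.45 + 262 @ $11.75 = $3,297.95

COGS = $17,066.15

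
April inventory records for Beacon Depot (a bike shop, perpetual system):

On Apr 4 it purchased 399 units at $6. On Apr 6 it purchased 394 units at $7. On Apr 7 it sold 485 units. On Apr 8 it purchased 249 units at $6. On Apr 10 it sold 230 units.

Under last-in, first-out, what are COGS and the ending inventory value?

Apr 7, 485 sold [LIFO — newest first]: 394 @ $7 + 91 @ $6 = $3,304
Apr 10, 230 sold [LIFO — newest first]: 230 @ $6 = $1,380
Total COGS = $3,304 + $1,380 = $4,684
Ending inventory: 308 @ $6 + 19 @ $6 = $1,962
Check: goods available $6,646 = COGS $4,684 + ending $1,962

COGS = $4,684; ending inventory = $1,962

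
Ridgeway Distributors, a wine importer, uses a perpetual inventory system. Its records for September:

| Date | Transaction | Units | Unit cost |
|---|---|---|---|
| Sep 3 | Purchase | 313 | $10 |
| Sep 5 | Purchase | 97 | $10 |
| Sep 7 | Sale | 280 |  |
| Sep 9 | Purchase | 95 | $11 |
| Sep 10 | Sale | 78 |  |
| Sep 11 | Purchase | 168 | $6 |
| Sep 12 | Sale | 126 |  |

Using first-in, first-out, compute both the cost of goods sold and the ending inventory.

Sep 7, 280 sold [FIFO — oldest first]: 280 @ $10 = $2,800
Sep 10, 78 sold [FIFO — oldest first]: 33 @ $10 + 45 @ $10 = $780
Sep 12, 126 sold [FIFO — oldest first]: 52 @ $10 + 74 @ $11 = $1,334
Total COGS = $2,800 + $780 + $1,334 = $4,914
Ending inventory: 21 @ $11 + 168 @ $6 = $1,239

COGS = $4,914; ending inventory = $1,239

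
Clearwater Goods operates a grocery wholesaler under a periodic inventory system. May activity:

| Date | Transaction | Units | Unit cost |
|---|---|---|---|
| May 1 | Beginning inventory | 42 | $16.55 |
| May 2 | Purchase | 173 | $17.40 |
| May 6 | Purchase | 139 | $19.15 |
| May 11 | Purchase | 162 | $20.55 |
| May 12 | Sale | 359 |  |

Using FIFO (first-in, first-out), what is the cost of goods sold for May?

May 12, 359 sold [FIFO — oldest first]: 42 @ $16.55 + 173 @ $17.40 + 139 @ $19.15 + 5 @ $20.55 = $6,469.90
Ending inventory: 157 @ $20.55 = $3,226.35

COGS = $6,469.90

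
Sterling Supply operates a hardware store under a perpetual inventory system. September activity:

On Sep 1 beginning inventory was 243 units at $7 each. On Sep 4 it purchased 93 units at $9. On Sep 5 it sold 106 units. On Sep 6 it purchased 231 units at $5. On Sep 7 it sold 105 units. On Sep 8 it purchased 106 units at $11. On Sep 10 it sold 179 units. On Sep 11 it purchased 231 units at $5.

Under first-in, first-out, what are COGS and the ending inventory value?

COGS = $2,808; ending inventory = $3,206

Sep 5, 106 sold [FIFO — oldest first]: 106 @ $7 = $742
Sep 7, 105 sold [FIFO — oldest first]: 105 @ $7 = $735
Sep 10, 179 sold [FIFO — oldest first]: 32 @ $7 + 93 @ $9 + 54 @ $5 = $1,331
Total COGS = $742 + $735 + $1,331 = $2,808
Ending inventory: 177 @ $5 + 106 @ $11 + 231 @ $5 = $3,206
Check: goods available $6,014 = COGS $2,808 + ending $3,206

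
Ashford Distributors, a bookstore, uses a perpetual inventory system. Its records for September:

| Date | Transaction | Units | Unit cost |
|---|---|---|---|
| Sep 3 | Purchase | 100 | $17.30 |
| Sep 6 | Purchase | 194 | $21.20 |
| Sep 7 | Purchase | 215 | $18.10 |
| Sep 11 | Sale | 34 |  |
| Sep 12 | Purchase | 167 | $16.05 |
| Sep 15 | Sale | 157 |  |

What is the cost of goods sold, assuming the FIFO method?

Sep 11, 34 sold [FIFO — oldest first]: 34 @ $17.30 = $588.20
Sep 15, 157 sold [FIFO — oldest first]: 66 @ $17.30 + 91 @ $21.20 = $3,071.00
Total COGS = $588.20 + $3,071.00 = $3,659.20
Ending inventory: 103 @ $21.20 + 215 @ $18.10 + 167 @ $16.05 = $8,755.45
Check: goods available $12,414.65 = COGS $3,659.20 + ending $8,755.45

COGS = $3,659.20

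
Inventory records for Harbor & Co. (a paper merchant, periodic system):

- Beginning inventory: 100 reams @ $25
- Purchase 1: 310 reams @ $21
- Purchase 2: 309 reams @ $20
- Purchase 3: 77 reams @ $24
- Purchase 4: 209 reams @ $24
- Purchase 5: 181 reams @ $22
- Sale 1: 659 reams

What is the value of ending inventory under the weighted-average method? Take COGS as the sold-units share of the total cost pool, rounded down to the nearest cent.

Sale 1, sell 659: 659/1186 × $26,036.00 → $14,466.88
Ending inventory (cost pool remaining) = $11,569.12

Ending inventory = $11,569.12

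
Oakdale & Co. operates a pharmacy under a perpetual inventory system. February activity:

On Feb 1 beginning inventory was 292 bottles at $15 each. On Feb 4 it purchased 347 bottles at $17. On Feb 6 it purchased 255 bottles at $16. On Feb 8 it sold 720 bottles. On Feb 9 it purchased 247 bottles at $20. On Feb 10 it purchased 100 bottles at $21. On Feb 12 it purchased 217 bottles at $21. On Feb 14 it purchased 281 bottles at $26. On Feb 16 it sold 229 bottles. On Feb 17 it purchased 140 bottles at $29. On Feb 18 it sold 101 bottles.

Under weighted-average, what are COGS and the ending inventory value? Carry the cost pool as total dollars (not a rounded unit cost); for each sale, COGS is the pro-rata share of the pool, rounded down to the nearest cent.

After Feb 1: 292 on hand, pool $4,380.00 (≈ $15.0000 each)
After Feb 4: 639 on hand, pool $10,279.00 (≈ $16.0861 each)
After Feb 6: 894 on hand, pool $14,359.00 (≈ $16.0615 each)
Feb 8, sell 720: 720/894 × $14,359.00 → $11,564.29
After Feb 9: 421 on hand, pool $7,734.71 (≈ $18.3722 each)
After Feb 10: 521 on hand, pool $9,834.71 (≈ $18.8766 each)
After Feb 12: 738 on hand, pool $14,391.71 (≈ $19.5010 each)
After Feb 14: 1019 on hand, pool $21,697.71 (≈ $21.2931 each)
Feb 16, sell 229: 229/1019 × $21,697.71 → $4,876.12
After Feb 17: 930 on hand, pool $20,881.59 (≈ $22.4533 each)
Feb 18, sell 101: 101/930 × $20,881.59 → $2,267.78
Total COGS = $11,564.29 + $4,876.12 + $2,267.78 = $18,708.19
Ending inventory (cost pool remaining) = $18,613.81

COGS = $18,708.19; ending inventory = $18,613.81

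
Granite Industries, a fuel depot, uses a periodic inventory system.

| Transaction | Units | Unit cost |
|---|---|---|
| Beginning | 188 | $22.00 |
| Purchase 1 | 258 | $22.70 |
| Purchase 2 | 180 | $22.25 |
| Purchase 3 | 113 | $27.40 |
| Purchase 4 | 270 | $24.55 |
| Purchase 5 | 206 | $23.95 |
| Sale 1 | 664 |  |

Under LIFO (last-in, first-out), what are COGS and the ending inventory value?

Sale 1 (664) [LIFO — newest first]: 206 @ $23.95 + 270 @ $24.55 + 113 @ $27.40 + 75 @ $22.25 = $16,327.15
Ending inventory: 188 @ $22.00 + 258 @ $22.70 + 105 @ $22.25 = $12,328.85
Check: goods available $28,656.00 = COGS $16,327.15 + ending $12,328.85

COGS = $16,327.15; ending inventory = $12,328.85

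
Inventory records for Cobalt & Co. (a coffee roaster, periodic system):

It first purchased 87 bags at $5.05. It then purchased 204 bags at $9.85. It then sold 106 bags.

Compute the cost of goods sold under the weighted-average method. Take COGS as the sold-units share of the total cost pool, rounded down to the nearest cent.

COGS = $891.98

Sale 1, sell 106: 106/291 × $2,448.75 → $891.98
Ending inventory (cost pool remaining) = $1,556.77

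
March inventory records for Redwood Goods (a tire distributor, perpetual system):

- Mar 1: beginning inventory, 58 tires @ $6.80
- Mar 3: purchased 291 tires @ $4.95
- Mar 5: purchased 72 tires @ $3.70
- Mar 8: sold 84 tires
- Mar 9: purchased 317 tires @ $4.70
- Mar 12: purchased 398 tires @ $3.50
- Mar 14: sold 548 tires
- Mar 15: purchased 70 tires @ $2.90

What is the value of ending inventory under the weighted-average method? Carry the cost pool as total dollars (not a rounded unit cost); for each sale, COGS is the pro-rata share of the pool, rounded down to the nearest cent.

Ending inventory = $2,389.99

After Mar 1: 58 on hand, pool $394.40 (≈ $6.8000 each)
After Mar 3: 349 on hand, pool $1,834.85 (≈ $5.2574 each)
After Mar 5: 421 on hand, pool $2,101.25 (≈ $4.9911 each)
Mar 8, sell 84: 84/421 × $2,101.25 → $419.25
After Mar 9: 654 on hand, pool $3,171.90 (≈ $4.8500 each)
After Mar 12: 1052 on hand, pool $4,564.90 (≈ $4.3393 each)
Mar 14, sell 548: 548/1052 × $4,564.90 → $2,377.91
After Mar 15: 574 on hand, pool $2,389.99 (≈ $4.1637 each)
Total COGS = $419.25 + $2,377.91 = $2,797.16
Ending inventory (cost pool remaining) = $2,389.99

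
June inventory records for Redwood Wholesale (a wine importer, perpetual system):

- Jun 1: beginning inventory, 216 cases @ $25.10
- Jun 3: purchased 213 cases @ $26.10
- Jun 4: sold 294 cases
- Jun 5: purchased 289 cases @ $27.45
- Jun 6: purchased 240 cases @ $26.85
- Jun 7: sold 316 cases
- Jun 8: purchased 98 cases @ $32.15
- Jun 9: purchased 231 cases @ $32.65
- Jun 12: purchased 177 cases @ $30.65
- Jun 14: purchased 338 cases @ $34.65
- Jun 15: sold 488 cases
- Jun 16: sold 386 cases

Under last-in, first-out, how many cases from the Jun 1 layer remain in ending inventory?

135

Jun 4, 294 sold [LIFO — newest first]: 213 @ $26.10 + 81 @ $25.10 = $7,592.40
Jun 7, 316 sold [LIFO — newest first]: 240 @ $26.85 + 76 @ $27.45 = $8,530.20
Jun 15, 488 sold [LIFO — newest first]: 338 @ $34.65 + 150 @ $30.65 = $16,309.20
Jun 16, 386 sold [LIFO — newest first]: 27 @ $30.65 + 231 @ $32.65 + 98 @ $32.15 + 30 @ $27.45 = $12,343.90
Total COGS = $7,592.40 + $8,530.20 + $16,309.20 + $12,343.90 = $44,775.70
Ending inventory: 135 @ $25.10 + 183 @ $27.45 = $8,411.85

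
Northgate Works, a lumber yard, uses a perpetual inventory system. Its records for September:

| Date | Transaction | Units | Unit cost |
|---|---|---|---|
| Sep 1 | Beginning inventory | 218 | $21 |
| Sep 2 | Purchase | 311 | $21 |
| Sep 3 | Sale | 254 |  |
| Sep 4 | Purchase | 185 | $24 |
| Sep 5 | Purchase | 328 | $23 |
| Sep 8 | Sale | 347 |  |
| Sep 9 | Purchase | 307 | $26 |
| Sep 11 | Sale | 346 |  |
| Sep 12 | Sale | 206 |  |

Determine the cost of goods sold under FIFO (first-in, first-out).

COGS = $25,979

Sep 3, 254 sold [FIFO — oldest first]: 218 @ $21 + 36 @ $21 = $5,334
Sep 8, 347 sold [FIFO — oldest first]: 275 @ $21 + 72 @ $24 = $7,503
Sep 11, 346 sold [FIFO — oldest first]: 113 @ $24 + 233 @ $23 = $8,071
Sep 12, 206 sold [FIFO — oldest first]: 95 @ $23 + 111 @ $26 = $5,071
Total COGS = $5,334 + $7,503 + $8,071 + $5,071 = $25,979
Ending inventory: 196 @ $26 = $5,096
Check: goods available $31,075 = COGS $25,979 + ending $5,096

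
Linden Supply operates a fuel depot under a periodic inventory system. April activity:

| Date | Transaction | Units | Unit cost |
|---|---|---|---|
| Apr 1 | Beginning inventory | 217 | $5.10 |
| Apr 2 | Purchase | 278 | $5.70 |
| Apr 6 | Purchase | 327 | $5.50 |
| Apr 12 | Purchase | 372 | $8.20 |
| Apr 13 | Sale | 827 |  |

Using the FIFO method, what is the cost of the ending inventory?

Ending inventory = $3,009.40

Apr 13, 827 sold [FIFO — oldest first]: 217 @ $5.10 + 278 @ $5.70 + 327 @ $5.50 + 5 @ $8.20 = $4,530.80
Ending inventory: 367 @ $8.20 = $3,009.40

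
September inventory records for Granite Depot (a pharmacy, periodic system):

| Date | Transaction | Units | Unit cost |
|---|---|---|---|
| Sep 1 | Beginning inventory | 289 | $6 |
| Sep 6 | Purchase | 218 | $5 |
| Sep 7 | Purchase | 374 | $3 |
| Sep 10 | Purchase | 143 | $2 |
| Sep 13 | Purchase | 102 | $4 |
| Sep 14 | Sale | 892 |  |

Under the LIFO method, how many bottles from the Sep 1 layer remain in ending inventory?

234

Sep 14, 892 sold [LIFO — newest first]: 102 @ $4 + 143 @ $2 + 374 @ $3 + 218 @ $5 + 55 @ $6 = $3,236
Ending inventory: 234 @ $6 = $1,404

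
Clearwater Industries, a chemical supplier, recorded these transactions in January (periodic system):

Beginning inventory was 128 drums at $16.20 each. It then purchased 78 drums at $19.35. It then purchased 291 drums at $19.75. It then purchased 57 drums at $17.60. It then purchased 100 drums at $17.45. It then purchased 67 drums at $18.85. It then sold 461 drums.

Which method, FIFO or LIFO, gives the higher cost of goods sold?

FIFO COGS: 128 @ $16.20 + 78 @ $19.35 + 255 @ $19.75 = $8,619.15
LIFO COGS: 67 @ $18.85 + 100 @ $17.45 + 57 @ $17.60 + 237 @ $19.75 = $8,691.90

LIFO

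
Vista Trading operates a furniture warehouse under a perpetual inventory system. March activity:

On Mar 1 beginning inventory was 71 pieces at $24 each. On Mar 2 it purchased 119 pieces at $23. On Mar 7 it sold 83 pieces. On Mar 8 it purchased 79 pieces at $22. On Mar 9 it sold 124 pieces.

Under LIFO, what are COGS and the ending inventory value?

Mar 7, 83 sold [LIFO — newest first]: 83 @ $23 = $1,909
Mar 9, 124 sold [LIFO — newest first]: 79 @ $22 + 36 @ $23 + 9 @ $24 = $2,782
Total COGS = $1,909 + $2,782 = $4,691
Ending inventory: 62 @ $24 = $1,488

COGS = $4,691; ending inventory = $1,488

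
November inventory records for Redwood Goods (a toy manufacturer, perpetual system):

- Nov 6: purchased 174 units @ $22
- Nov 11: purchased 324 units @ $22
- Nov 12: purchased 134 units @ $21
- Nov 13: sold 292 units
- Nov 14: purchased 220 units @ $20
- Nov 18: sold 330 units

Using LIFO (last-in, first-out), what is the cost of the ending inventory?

Nov 13, 292 sold [LIFO — newest first]: 134 @ $21 + 158 @ $22 = $6,290
Nov 18, 330 sold [LIFO — newest first]: 220 @ $20 + 110 @ $22 = $6,820
Total COGS = $6,290 + $6,820 = $13,110
Ending inventory: 174 @ $22 + 56 @ $22 = $5,060
Check: goods available $18,170 = COGS $13,110 + ending $5,060

Ending inventory = $5,060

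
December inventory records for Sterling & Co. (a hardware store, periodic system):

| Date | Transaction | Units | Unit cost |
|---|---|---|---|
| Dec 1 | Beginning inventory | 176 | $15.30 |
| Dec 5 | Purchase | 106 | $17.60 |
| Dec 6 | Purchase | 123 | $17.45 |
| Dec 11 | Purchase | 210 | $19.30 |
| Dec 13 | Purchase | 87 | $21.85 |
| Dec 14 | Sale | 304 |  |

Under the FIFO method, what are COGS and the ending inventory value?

Dec 14, 304 sold [FIFO — oldest first]: 176 @ $15.30 + 106 @ $17.60 + 22 @ $17.45 = $4,942.30
Ending inventory: 101 @ $17.45 + 210 @ $19.30 + 87 @ $21.85 = $7,716.40

COGS = $4,942.30; ending inventory = $7,716.40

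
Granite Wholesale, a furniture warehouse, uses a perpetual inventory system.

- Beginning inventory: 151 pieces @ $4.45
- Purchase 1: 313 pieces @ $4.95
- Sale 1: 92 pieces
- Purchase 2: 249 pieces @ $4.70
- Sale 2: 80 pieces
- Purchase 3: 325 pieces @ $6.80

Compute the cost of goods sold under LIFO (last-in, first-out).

Sale 1 (92) [LIFO — newest first]: 92 @ $4.95 = $455.40
Sale 2 (80) [LIFO — newest first]: 80 @ $4.70 = $376.00
Total COGS = $455.40 + $376.00 = $831.40
Ending inventory: 151 @ $4.45 + 221 @ $4.95 + 169 @ $4.70 + 325 @ $6.80 = $4,770.20

COGS = $831.40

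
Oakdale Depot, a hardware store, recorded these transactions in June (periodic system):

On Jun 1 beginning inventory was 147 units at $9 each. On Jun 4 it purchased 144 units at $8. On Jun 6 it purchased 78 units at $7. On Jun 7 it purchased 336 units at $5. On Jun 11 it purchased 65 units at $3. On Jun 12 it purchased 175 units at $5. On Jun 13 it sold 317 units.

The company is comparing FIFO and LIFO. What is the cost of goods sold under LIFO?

COGS = $1,455

FIFO COGS: 147 @ $9 + 144 @ $8 + 26 @ $7 = $2,657
LIFO COGS: 175 @ $5 + 65 @ $3 + 77 @ $5 = $1,455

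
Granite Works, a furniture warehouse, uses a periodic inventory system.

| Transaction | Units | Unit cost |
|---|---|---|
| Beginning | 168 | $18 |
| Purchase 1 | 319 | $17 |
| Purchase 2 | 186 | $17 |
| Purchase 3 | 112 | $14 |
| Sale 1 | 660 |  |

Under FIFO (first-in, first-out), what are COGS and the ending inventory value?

Sale 1 (660) [FIFO — oldest first]: 168 @ $18 + 319 @ $17 + 173 @ $17 = $11,388
Ending inventory: 13 @ $17 + 112 @ $14 = $1,789

COGS = $11,388; ending inventory = $1,789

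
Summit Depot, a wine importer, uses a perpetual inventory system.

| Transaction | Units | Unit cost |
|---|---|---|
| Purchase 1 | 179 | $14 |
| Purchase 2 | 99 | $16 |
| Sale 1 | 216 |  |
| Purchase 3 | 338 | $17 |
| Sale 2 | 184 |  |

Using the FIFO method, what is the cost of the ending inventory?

Ending inventory = $3,672

Sale 1 (216) [FIFO — oldest first]: 179 @ $14 + 37 @ $16 = $3,098
Sale 2 (184) [FIFO — oldest first]: 62 @ $16 + 122 @ $17 = $3,066
Total COGS = $3,098 + $3,066 = $6,164
Ending inventory: 216 @ $17 = $3,672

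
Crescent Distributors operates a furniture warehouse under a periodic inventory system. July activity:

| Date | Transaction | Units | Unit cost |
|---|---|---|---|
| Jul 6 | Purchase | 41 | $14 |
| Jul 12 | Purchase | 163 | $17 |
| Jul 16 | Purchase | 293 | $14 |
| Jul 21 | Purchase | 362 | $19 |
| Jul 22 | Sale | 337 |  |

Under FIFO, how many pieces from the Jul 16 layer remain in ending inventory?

160

Jul 22, 337 sold [FIFO — oldest first]: 41 @ $14 + 163 @ $17 + 133 @ $14 = $5,207
Ending inventory: 160 @ $14 + 362 @ $19 = $9,118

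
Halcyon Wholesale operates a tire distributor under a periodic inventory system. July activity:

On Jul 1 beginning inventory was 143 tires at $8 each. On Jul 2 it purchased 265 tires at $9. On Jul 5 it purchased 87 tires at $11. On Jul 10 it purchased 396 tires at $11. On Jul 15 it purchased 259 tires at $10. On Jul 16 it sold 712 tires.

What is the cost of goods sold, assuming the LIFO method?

COGS = $7,573

Jul 16, 712 sold [LIFO — newest first]: 259 @ $10 + 396 @ $11 + 57 @ $11 = $7,573
Ending inventory: 143 @ $8 + 265 @ $9 + 30 @ $11 = $3,859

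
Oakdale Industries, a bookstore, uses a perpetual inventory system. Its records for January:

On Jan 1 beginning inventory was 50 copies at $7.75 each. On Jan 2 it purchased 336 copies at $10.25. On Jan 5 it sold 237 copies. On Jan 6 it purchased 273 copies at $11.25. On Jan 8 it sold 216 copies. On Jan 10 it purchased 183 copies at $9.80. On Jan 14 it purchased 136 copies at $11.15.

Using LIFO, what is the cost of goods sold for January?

Jan 5, 237 sold [LIFO — newest first]: 237 @ $10.25 = $2,429.25
Jan 8, 216 sold [LIFO — newest first]: 216 @ $11.25 = $2,430.00
Total COGS = $2,429.25 + $2,430.00 = $4,859.25
Ending inventory: 50 @ $7.75 + 99 @ $10.25 + 57 @ $11.25 + 183 @ $9.80 + 136 @ $11.15 = $5,353.30

COGS = $4,859.25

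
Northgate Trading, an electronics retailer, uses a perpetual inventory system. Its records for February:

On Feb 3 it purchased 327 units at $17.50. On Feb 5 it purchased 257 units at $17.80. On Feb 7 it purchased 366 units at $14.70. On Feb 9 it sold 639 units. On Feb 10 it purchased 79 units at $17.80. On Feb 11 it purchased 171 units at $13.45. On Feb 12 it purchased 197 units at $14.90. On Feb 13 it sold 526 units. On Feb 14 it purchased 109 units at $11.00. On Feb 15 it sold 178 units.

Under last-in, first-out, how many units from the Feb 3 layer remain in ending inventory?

163

Feb 9, 639 sold [LIFO — newest first]: 366 @ $14.70 + 257 @ $17.80 + 16 @ $17.50 = $10,234.80
Feb 13, 526 sold [LIFO — newest first]: 197 @ $14.90 + 171 @ $13.45 + 79 @ $17.80 + 79 @ $17.50 = $8,023.95
Feb 15, 178 sold [LIFO — newest first]: 109 @ $11.00 + 69 @ $17.50 = $2,406.50
Total COGS = $10,234.80 + $8,023.95 + $2,406.50 = $20,665.25
Ending inventory: 163 @ $17.50 = $2,852.50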